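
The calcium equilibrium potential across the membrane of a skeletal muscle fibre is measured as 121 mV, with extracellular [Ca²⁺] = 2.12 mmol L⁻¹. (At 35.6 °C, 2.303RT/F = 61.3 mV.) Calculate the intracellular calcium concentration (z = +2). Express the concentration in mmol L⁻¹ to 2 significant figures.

Nernst: E = (61.3/2) · log₁₀([out]/[in]), so log₁₀([out]/[in]) = 121.0 × 2 / 61.3 = 3.9478.
[out]/[in] = 10^(3.9478) = 8867.
[in] = 2.12 / 8867 = 0.0002391 mmol L⁻¹.

0.00024 mmol L⁻¹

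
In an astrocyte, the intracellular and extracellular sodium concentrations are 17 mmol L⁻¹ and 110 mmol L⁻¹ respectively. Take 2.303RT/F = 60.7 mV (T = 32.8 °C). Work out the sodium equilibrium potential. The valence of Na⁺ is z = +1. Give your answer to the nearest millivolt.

49 mV

E = (60.7/z) · log₁₀([Na⁺]_out/[Na⁺]_in) with z = +1.
= (60.7/1) · log₁₀(110/17) = 60.70 · log₁₀(6.471)
= 60.70 · (0.8109) = 49.22 mV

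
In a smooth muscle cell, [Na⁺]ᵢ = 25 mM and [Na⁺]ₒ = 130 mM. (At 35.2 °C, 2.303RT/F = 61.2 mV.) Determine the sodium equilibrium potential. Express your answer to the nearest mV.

44 mV

E = (61.2/z) · log₁₀([Na⁺]_out/[Na⁺]_in) with z = +1.
= (61.2/1) · log₁₀(130/25) = 61.20 · log₁₀(5.2)
= 61.20 · (0.7160) = 43.82 mV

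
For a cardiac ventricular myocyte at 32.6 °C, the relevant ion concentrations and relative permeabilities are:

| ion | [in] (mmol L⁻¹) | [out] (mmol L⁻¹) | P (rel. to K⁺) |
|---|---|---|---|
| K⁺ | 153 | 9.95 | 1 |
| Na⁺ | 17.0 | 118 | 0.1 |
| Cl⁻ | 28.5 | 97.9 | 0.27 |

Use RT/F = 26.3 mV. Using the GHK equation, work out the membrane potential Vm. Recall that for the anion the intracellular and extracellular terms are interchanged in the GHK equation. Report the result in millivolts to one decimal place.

Vm = 26.3 · ln[(Σ P·[cation]ₒ + Σ P·[anion]ᵢ) / (Σ P·[cation]ᵢ + Σ P·[anion]ₒ)]
Numerator = 1×9.95 + 0.1×118 + 0.27×28.5 = 29.45
Denominator = 1×153 + 0.1×17.0 + 0.27×97.9 = 181.1
Vm = 26.3 · ln(0.16256) = 26.3 × (-1.8167) = -47.78 mV

-47.8 mV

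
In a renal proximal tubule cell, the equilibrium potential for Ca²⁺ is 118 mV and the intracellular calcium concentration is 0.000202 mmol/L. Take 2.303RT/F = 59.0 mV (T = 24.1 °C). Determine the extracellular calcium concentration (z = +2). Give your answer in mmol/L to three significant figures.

Nernst: E = (59.0/2) · log₁₀([out]/[in]), so log₁₀([out]/[in]) = 118.0 × 2 / 59.0 = 4.0000.
[out]/[in] = 10^(4.0000) = 1e+04.
[out] = 1e+04 × 0.000202 = 2.02 mmol/L.

2.02 mmol/L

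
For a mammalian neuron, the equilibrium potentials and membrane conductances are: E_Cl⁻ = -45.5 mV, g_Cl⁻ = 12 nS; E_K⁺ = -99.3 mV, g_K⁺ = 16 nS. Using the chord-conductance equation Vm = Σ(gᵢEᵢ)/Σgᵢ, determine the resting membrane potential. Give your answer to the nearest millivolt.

Σ gᵢEᵢ = 12·(-45.5) + 16·(-99.3) = -2134.80
Σ gᵢ = 12 + 16 = 28
Vm = -2134.80 / 28 = -76.24 mV

-76 mV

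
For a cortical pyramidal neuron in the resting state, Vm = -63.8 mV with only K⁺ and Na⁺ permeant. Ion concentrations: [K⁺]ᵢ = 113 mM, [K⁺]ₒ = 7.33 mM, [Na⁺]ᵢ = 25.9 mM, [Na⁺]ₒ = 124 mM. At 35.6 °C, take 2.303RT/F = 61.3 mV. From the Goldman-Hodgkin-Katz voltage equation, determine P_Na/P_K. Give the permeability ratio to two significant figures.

0.024

Let α = P_Na/P_K. GHK: Vm = 61.3·log₁₀[(Kₒ + α·Naₒ)/(Kᵢ + α·Naᵢ)].
10^(Vm/61.3) = 10^(-63.8/61.3) = 0.091037
So 0.091037·(Kᵢ + α·Naᵢ) = Kₒ + α·Naₒ → α = (0.091037·113.0 − 7.33) / (124.0 − 0.091037·25.9)
α = (10.29 − 7.33) / (124.0 − 2.358) = 2.957/121.6 = 0.02431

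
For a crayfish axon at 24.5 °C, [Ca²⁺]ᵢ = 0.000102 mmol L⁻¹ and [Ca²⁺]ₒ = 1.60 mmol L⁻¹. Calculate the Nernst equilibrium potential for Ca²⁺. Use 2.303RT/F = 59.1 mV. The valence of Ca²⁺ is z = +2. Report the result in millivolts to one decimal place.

E = (59.1/z) · log₁₀([Ca²⁺]_out/[Ca²⁺]_in) with z = +2.
= (59.1/2) · log₁₀(1.60/0.000102) = 29.55 · log₁₀(1.569e+04)
= 29.55 · (4.1955) = 123.98 mV

124.0 mV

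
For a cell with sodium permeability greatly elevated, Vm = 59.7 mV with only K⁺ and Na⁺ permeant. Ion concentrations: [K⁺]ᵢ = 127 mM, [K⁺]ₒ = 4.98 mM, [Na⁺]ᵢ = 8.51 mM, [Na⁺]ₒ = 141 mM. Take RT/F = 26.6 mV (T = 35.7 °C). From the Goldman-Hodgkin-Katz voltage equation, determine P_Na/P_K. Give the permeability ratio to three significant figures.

Let α = P_Na/P_K. GHK: Vm = 26.6·ln[(Kₒ + α·Naₒ)/(Kᵢ + α·Naᵢ)].
e^(Vm/26.6) = e^(59.7/26.6) = 9.4344
So 9.4344·(Kᵢ + α·Naᵢ) = Kₒ + α·Naₒ → α = (9.4344·127.0 − 4.98) / (141.0 − 9.4344·8.51)
α = (1198 − 4.98) / (141.0 − 80.29) = 1193/60.71 = 19.65

19.7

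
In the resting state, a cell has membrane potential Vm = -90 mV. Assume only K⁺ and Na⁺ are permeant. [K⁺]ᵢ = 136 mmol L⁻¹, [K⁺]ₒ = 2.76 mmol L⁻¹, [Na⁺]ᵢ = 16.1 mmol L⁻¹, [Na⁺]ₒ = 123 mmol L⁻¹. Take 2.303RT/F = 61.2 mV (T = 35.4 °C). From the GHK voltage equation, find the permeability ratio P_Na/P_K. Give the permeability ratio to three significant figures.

0.0150

Let α = P_Na/P_K. GHK: Vm = 61.2·log₁₀[(Kₒ + α·Naₒ)/(Kᵢ + α·Naᵢ)].
10^(Vm/61.2) = 10^(-90.0/61.2) = 0.033839
So 0.033839·(Kᵢ + α·Naᵢ) = Kₒ + α·Naₒ → α = (0.033839·136.0 − 2.76) / (123.0 − 0.033839·16.1)
α = (4.602 − 2.76) / (123.0 − 0.5448) = 1.842/122.5 = 0.01504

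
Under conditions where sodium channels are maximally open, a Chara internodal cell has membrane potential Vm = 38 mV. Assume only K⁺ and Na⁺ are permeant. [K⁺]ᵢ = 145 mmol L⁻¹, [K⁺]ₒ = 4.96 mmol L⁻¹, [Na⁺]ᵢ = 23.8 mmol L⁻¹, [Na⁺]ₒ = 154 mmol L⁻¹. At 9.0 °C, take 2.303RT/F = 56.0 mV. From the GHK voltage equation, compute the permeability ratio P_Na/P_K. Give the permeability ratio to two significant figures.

17

Let α = P_Na/P_K. GHK: Vm = 56.0·log₁₀[(Kₒ + α·Naₒ)/(Kᵢ + α·Naᵢ)].
10^(Vm/56.0) = 10^(38.0/56.0) = 4.7706
So 4.7706·(Kᵢ + α·Naᵢ) = Kₒ + α·Naₒ → α = (4.7706·145.0 − 4.96) / (154.0 − 4.7706·23.8)
α = (691.7 − 4.96) / (154.0 − 113.5) = 686.8/40.46 = 16.97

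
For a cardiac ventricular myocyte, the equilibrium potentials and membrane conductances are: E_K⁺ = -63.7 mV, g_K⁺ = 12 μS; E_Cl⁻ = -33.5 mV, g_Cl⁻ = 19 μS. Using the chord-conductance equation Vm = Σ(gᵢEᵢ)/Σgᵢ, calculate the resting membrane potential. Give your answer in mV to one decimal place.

Σ gᵢEᵢ = 12·(-63.7) + 19·(-33.5) = -1400.90
Σ gᵢ = 12 + 19 = 31
Vm = -1400.90 / 31 = -45.19 mV

-45.2 mV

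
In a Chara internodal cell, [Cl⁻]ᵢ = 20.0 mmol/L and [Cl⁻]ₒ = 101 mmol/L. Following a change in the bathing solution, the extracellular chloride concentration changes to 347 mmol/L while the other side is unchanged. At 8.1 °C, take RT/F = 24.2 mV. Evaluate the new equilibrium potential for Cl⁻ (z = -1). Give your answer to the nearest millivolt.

After the shift: [Cl⁻]_out = 347, [Cl⁻]_in = 20.0 mmol/L.
E_new = (24.2/-1)·ln(347/20.0) = -24.20 · (2.8536) = -69.06 mV

-69 mV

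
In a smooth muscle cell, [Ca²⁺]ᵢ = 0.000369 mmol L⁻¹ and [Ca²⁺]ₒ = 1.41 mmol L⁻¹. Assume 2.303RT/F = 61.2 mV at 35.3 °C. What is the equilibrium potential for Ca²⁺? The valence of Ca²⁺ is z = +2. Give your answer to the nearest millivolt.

E = (61.2/z) · log₁₀([Ca²⁺]_out/[Ca²⁺]_in) with z = +2.
= (61.2/2) · log₁₀(1.41/0.000369) = 30.60 · log₁₀(3821)
= 30.60 · (3.5822) = 109.62 mV

110 mV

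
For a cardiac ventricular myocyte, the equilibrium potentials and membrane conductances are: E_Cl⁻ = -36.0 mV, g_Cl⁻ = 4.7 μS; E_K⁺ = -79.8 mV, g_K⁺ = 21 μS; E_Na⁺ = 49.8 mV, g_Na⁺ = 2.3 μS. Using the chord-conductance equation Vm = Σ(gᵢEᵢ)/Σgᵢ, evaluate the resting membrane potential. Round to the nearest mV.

Σ gᵢEᵢ = 4.7·(-36.0) + 21·(-79.8) + 2.3·(49.8) = -1730.46
Σ gᵢ = 4.7 + 21 + 2.3 = 28
Vm = -1730.46 / 28 = -61.80 mV

-62 mV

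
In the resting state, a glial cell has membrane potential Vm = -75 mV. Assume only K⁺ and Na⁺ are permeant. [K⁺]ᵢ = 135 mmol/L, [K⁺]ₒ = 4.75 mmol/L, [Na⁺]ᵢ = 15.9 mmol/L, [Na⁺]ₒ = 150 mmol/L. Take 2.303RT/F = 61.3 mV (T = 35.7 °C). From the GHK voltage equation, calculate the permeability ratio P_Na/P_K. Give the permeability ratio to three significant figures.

0.0223

Let α = P_Na/P_K. GHK: Vm = 61.3·log₁₀[(Kₒ + α·Naₒ)/(Kᵢ + α·Naᵢ)].
10^(Vm/61.3) = 10^(-75.0/61.3) = 0.059774
So 0.059774·(Kᵢ + α·Naᵢ) = Kₒ + α·Naₒ → α = (0.059774·135.0 − 4.75) / (150.0 − 0.059774·15.9)
α = (8.069 − 4.75) / (150.0 − 0.9504) = 3.319/149 = 0.02227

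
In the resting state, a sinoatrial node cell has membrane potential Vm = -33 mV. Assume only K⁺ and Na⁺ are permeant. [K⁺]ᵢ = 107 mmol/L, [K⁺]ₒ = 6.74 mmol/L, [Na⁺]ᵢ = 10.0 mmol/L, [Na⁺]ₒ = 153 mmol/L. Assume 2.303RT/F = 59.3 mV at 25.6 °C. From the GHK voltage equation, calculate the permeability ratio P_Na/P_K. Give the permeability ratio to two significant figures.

Let α = P_Na/P_K. GHK: Vm = 59.3·log₁₀[(Kₒ + α·Naₒ)/(Kᵢ + α·Naᵢ)].
10^(Vm/59.3) = 10^(-33.0/59.3) = 0.27766
So 0.27766·(Kᵢ + α·Naᵢ) = Kₒ + α·Naₒ → α = (0.27766·107.0 − 6.74) / (153.0 − 0.27766·10.0)
α = (29.71 − 6.74) / (153.0 − 2.777) = 22.97/150.2 = 0.1529

0.15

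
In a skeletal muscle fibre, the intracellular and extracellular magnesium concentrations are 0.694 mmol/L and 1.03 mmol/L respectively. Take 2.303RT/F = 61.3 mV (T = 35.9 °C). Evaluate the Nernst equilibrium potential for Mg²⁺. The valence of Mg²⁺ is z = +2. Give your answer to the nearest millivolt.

5 mV

E = (61.3/z) · log₁₀([Mg²⁺]_out/[Mg²⁺]_in) with z = +2.
= (61.3/2) · log₁₀(1.03/0.694) = 30.65 · log₁₀(1.484)
= 30.65 · (0.1715) = 5.26 mV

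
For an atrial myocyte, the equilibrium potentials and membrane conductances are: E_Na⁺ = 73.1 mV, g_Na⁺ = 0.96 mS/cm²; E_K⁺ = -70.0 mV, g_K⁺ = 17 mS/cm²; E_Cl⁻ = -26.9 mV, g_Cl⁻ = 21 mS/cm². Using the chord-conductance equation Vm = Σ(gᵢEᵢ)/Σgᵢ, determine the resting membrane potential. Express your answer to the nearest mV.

Σ gᵢEᵢ = 0.96·(73.1) + 17·(-70.0) + 21·(-26.9) = -1684.72
Σ gᵢ = 0.96 + 17 + 21 = 38.96
Vm = -1684.72 / 38.96 = -43.24 mV

-43 mV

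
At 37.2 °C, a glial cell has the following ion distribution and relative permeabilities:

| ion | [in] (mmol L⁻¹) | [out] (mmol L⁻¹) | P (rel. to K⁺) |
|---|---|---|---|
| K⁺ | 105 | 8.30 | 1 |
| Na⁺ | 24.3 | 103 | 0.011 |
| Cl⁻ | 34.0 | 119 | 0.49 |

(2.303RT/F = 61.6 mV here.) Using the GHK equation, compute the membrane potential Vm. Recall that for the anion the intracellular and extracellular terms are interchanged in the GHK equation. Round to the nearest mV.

-49 mV

Vm = 61.6 · log₁₀[(Σ P·[cation]ₒ + Σ P·[anion]ᵢ) / (Σ P·[cation]ᵢ + Σ P·[anion]ₒ)]
Numerator = 1×8.30 + 0.011×103 + 0.49×34.0 = 26.09
Denominator = 1×105 + 0.011×24.3 + 0.49×119 = 163.6
Vm = 61.6 · log₁₀(0.15951) = 61.6 × (-0.7972) = -49.11 mV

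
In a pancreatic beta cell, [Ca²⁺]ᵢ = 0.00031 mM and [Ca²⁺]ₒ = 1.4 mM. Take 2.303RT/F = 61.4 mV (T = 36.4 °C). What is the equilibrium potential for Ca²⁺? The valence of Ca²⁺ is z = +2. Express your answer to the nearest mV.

112 mV

E = (61.4/z) · log₁₀([Ca²⁺]_out/[Ca²⁺]_in) with z = +2.
= (61.4/2) · log₁₀(1.4/0.00031) = 30.70 · log₁₀(4516)
= 30.70 · (3.6548) = 112.20 mV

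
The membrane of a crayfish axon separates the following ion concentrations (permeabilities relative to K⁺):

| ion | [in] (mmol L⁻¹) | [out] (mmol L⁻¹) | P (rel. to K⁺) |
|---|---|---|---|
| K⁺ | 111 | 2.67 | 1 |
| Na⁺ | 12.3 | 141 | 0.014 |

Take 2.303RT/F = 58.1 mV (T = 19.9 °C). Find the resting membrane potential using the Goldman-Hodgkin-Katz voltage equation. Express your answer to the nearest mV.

-80 mV

Vm = 58.1 · log₁₀[(Σ P·[cation]ₒ + Σ P·[anion]ᵢ) / (Σ P·[cation]ᵢ + Σ P·[anion]ₒ)]
Numerator = 1×2.67 + 0.014×141 = 4.644
Denominator = 1×111 + 0.014×12.3 = 111.2
Vm = 58.1 · log₁₀(0.041773) = 58.1 × (-1.3791) = -80.13 mV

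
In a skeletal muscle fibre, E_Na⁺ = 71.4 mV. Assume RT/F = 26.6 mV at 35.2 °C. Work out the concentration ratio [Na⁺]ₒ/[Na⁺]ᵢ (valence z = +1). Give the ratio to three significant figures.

ln([out]/[in]) = E·z/(26.6) = 71.4 × 1 / 26.6 = 2.6842
[out]/[in] = e^(2.6842) = 14.65

14.6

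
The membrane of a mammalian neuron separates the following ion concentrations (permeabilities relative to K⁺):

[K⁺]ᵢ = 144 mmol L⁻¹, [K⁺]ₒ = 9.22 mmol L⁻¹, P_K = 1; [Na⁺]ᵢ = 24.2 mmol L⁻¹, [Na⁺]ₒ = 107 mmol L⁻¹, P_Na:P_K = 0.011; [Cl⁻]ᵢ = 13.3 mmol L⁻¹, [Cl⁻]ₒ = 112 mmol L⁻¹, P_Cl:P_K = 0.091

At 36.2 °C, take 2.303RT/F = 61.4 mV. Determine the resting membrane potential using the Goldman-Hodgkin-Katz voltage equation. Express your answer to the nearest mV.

-69 mV

Vm = 61.4 · log₁₀[(Σ P·[cation]ₒ + Σ P·[anion]ᵢ) / (Σ P·[cation]ᵢ + Σ P·[anion]ₒ)]
Numerator = 1×9.22 + 0.011×107 + 0.091×13.3 = 11.61
Denominator = 1×144 + 0.011×24.2 + 0.091×112 = 154.5
Vm = 61.4 · log₁₀(0.075148) = 61.4 × (-1.1241) = -69.02 mV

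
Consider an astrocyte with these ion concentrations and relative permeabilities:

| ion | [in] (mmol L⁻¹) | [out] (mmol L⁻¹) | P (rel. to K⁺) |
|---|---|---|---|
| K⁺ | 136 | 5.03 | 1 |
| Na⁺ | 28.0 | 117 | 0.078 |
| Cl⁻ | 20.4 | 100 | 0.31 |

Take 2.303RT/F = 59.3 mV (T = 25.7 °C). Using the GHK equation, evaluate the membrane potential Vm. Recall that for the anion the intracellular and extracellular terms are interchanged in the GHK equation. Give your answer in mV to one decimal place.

-54.4 mV

Vm = 59.3 · log₁₀[(Σ P·[cation]ₒ + Σ P·[anion]ᵢ) / (Σ P·[cation]ᵢ + Σ P·[anion]ₒ)]
Numerator = 1×5.03 + 0.078×117 + 0.31×20.4 = 20.48
Denominator = 1×136 + 0.078×28.0 + 0.31×100 = 169.2
Vm = 59.3 · log₁₀(0.12105) = 59.3 × (-0.9170) = -54.38 mV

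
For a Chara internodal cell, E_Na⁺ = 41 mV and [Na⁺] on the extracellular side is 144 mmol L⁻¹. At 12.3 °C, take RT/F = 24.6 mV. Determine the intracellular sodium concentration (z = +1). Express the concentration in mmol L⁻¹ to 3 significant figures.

27.2 mmol L⁻¹

Nernst: E = (24.6/1) · ln([out]/[in]), so ln([out]/[in]) = 41.0 × 1 / 24.6 = 1.6667.
[out]/[in] = e^(1.6667) = 5.294.
[in] = 144 / 5.294 = 27.2 mmol L⁻¹.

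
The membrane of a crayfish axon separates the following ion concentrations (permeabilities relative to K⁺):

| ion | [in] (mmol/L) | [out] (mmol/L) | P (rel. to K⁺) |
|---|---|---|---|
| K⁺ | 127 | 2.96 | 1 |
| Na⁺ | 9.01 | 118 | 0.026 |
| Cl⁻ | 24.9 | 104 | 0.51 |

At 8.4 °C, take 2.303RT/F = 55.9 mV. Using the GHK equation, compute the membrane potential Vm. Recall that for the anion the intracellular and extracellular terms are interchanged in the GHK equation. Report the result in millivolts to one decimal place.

-55.0 mV

Vm = 55.9 · log₁₀[(Σ P·[cation]ₒ + Σ P·[anion]ᵢ) / (Σ P·[cation]ᵢ + Σ P·[anion]ₒ)]
Numerator = 1×2.96 + 0.026×118 + 0.51×24.9 = 18.73
Denominator = 1×127 + 0.026×9.01 + 0.51×104 = 180.3
Vm = 55.9 · log₁₀(0.10388) = 55.9 × (-0.9835) = -54.98 mV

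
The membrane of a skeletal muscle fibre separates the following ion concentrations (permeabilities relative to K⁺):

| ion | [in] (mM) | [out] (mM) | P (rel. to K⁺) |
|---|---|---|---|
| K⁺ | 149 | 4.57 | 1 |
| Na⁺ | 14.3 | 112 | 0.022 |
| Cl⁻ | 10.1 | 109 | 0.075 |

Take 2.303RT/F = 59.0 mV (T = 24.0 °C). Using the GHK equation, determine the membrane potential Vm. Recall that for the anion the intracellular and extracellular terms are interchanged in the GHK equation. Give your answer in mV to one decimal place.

Vm = 59.0 · log₁₀[(Σ P·[cation]ₒ + Σ P·[anion]ᵢ) / (Σ P·[cation]ᵢ + Σ P·[anion]ₒ)]
Numerator = 1×4.57 + 0.022×112 + 0.075×10.1 = 7.792
Denominator = 1×149 + 0.022×14.3 + 0.075×109 = 157.5
Vm = 59.0 · log₁₀(0.049473) = 59.0 × (-1.3056) = -77.03 mV

-77.0 mV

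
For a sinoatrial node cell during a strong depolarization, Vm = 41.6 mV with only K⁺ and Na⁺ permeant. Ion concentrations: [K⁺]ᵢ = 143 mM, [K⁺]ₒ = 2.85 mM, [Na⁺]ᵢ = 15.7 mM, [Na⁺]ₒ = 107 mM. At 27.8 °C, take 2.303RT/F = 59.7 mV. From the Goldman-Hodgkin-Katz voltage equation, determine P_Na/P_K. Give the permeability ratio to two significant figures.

25

Let α = P_Na/P_K. GHK: Vm = 59.7·log₁₀[(Kₒ + α·Naₒ)/(Kᵢ + α·Naᵢ)].
10^(Vm/59.7) = 10^(41.6/59.7) = 4.9753
So 4.9753·(Kᵢ + α·Naᵢ) = Kₒ + α·Naₒ → α = (4.9753·143.0 − 2.85) / (107.0 − 4.9753·15.7)
α = (711.5 − 2.85) / (107.0 − 78.11) = 708.6/28.89 = 24.53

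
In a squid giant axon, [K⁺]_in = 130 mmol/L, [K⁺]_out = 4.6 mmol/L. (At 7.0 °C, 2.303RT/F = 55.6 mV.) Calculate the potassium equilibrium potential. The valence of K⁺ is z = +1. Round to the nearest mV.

E = (55.6/z) · log₁₀([K⁺]_out/[K⁺]_in) with z = +1.
= (55.6/1) · log₁₀(4.6/130) = 55.60 · log₁₀(0.03538)
= 55.60 · (-1.4512) = -80.69 mV

-81 mV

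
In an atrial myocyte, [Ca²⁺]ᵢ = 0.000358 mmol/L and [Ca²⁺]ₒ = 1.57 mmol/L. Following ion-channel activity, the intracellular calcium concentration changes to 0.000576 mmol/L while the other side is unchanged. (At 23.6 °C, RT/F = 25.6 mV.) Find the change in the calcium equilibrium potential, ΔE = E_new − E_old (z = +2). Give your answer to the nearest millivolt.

-6 mV

E_old = (25.6/2)·ln(1.57/0.000358) = 107.34 mV
E_new = (25.6/2)·ln(1.57/0.000576) = 101.25 mV
ΔE = 101.25 − (107.34) = -6.09 mV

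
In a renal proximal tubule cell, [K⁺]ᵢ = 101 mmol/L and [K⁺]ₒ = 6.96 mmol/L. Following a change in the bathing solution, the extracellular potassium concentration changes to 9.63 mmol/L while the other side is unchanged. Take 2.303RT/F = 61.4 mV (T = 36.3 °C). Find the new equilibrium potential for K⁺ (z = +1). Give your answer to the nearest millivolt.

After the shift: [K⁺]_out = 9.63, [K⁺]_in = 101 mmol/L.
E_new = (61.4/1)·log₁₀(9.63/101) = 61.40 · (-1.0207) = -62.67 mV

-63 mV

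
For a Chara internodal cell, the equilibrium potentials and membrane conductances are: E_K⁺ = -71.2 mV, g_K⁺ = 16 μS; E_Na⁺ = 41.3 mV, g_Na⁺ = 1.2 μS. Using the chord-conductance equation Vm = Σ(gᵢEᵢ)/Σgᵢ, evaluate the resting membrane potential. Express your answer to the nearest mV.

Σ gᵢEᵢ = 16·(-71.2) + 1.2·(41.3) = -1089.64
Σ gᵢ = 16 + 1.2 = 17.2
Vm = -1089.64 / 17.2 = -63.35 mV

-63 mV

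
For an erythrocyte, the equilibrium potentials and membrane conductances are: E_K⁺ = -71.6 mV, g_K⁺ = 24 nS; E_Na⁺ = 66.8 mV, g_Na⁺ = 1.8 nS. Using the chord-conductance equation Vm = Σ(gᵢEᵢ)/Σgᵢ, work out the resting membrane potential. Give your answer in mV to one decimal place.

-61.9 mV

Σ gᵢEᵢ = 24·(-71.6) + 1.8·(66.8) = -1598.16
Σ gᵢ = 24 + 1.8 = 25.8
Vm = -1598.16 / 25.8 = -61.94 mV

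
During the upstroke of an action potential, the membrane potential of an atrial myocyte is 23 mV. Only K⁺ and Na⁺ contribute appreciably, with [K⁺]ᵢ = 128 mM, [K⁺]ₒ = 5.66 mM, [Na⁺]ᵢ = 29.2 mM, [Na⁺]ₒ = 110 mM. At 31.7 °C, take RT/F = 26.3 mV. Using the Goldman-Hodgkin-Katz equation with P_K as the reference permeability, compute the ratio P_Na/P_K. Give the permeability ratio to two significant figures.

Let α = P_Na/P_K. GHK: Vm = 26.3·ln[(Kₒ + α·Naₒ)/(Kᵢ + α·Naᵢ)].
e^(Vm/26.3) = e^(23.0/26.3) = 2.3977
So 2.3977·(Kᵢ + α·Naᵢ) = Kₒ + α·Naₒ → α = (2.3977·128.0 − 5.66) / (110.0 − 2.3977·29.2)
α = (306.9 − 5.66) / (110.0 − 70.01) = 301.3/39.99 = 7.534

7.5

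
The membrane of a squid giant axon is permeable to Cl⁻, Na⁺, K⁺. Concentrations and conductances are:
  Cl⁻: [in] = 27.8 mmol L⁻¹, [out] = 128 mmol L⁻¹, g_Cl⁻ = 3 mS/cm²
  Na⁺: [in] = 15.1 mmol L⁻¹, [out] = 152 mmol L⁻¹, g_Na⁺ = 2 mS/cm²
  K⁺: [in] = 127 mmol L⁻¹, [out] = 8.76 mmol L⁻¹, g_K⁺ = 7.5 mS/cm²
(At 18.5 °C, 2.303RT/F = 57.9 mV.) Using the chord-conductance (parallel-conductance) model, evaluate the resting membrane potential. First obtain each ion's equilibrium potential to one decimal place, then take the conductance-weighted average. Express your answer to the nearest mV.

E_Cl⁻ = (57.9/-1)·log₁₀(128/27.8) = -38.4 mV
E_Na⁺ = (57.9/1)·log₁₀(152/15.1) = 58.1 mV
E_K⁺ = (57.9/1)·log₁₀(8.76/127) = -67.2 mV
Vm = (Σ gᵢEᵢ)/(Σ gᵢ) = (3·-38.4 + 2·58.1 + 7.5·-67.2) / (3 + 2 + 7.5)
= -503.00 / 12.5 = -40.24 mV

-40 mV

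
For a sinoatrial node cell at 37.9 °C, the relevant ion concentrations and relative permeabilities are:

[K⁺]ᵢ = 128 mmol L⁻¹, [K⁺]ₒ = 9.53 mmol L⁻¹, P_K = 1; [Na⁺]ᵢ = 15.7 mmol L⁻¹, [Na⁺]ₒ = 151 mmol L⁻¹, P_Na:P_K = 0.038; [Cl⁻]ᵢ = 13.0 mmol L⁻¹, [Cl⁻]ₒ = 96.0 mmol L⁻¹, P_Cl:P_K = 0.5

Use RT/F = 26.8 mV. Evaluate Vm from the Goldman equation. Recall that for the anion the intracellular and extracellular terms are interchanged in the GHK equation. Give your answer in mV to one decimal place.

-56.1 mV

Vm = 26.8 · ln[(Σ P·[cation]ₒ + Σ P·[anion]ᵢ) / (Σ P·[cation]ᵢ + Σ P·[anion]ₒ)]
Numerator = 1×9.53 + 0.038×151 + 0.5×13.0 = 21.77
Denominator = 1×128 + 0.038×15.7 + 0.5×96.0 = 176.6
Vm = 26.8 · ln(0.12326) = 26.8 × (-2.0934) = -56.10 mV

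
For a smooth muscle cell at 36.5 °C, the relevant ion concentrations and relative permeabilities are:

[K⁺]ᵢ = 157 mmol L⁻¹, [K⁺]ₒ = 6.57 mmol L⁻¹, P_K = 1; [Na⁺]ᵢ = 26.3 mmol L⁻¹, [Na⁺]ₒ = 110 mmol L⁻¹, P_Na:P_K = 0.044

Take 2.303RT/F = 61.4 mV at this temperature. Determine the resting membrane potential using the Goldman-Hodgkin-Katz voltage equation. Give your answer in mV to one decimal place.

-70.1 mV

Vm = 61.4 · log₁₀[(Σ P·[cation]ₒ + Σ P·[anion]ᵢ) / (Σ P·[cation]ᵢ + Σ P·[anion]ₒ)]
Numerator = 1×6.57 + 0.044×110 = 11.41
Denominator = 1×157 + 0.044×26.3 = 158.2
Vm = 61.4 · log₁₀(0.072143) = 61.4 × (-1.1418) = -70.11 mV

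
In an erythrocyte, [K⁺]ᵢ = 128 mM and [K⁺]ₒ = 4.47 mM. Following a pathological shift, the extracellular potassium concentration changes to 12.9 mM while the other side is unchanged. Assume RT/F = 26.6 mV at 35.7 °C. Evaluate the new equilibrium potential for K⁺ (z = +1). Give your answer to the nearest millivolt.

After the shift: [K⁺]_out = 12.9, [K⁺]_in = 128 mM.
E_new = (26.6/1)·ln(12.9/128) = 26.60 · (-2.2948) = -61.04 mV

-61 mV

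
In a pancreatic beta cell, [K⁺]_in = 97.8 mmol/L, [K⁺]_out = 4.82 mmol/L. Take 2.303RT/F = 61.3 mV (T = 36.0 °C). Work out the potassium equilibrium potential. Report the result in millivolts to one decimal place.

E = (61.3/z) · log₁₀([K⁺]_out/[K⁺]_in) with z = +1.
= (61.3/1) · log₁₀(4.82/97.8) = 61.30 · log₁₀(0.04928)
= 61.30 · (-1.3073) = -80.14 mV

-80.1 mV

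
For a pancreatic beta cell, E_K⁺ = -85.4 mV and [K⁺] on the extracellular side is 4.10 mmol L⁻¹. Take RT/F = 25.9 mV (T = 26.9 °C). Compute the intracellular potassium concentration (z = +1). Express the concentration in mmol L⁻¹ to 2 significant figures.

Nernst: E = (25.9/1) · ln([out]/[in]), so ln([out]/[in]) = -85.4 × 1 / 25.9 = -3.2973.
[out]/[in] = e^(-3.2973) = 0.03698.
[in] = 4.10 / 0.03698 = 110.9 mmol L⁻¹.

110 mmol L⁻¹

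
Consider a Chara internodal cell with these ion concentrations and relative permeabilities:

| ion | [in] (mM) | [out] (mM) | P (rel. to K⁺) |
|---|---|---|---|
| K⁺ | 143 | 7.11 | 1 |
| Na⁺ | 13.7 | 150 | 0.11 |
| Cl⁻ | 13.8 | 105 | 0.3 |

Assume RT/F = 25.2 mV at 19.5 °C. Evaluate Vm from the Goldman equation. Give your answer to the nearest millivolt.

Vm = 25.2 · ln[(Σ P·[cation]ₒ + Σ P·[anion]ᵢ) / (Σ P·[cation]ᵢ + Σ P·[anion]ₒ)]
Numerator = 1×7.11 + 0.11×150 + 0.3×13.8 = 27.75
Denominator = 1×143 + 0.11×13.7 + 0.3×105 = 176
Vm = 25.2 · ln(0.15766) = 25.2 × (-1.8473) = -46.55 mV

-47 mV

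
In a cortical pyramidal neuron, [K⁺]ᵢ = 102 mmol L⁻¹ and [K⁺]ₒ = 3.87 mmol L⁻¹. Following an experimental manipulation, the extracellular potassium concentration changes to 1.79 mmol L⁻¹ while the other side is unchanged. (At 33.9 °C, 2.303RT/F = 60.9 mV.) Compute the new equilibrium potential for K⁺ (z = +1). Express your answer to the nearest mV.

After the shift: [K⁺]_out = 1.79, [K⁺]_in = 102 mmol L⁻¹.
E_new = (60.9/1)·log₁₀(1.79/102) = 60.90 · (-1.7557) = -106.93 mV

-107 mV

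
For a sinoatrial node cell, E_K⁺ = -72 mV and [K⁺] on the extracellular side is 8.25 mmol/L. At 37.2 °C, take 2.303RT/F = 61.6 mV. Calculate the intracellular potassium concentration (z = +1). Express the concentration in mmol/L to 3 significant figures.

122 mmol/L

Nernst: E = (61.6/1) · log₁₀([out]/[in]), so log₁₀([out]/[in]) = -72.0 × 1 / 61.6 = -1.1688.
[out]/[in] = 10^(-1.1688) = 0.06779.
[in] = 8.25 / 0.06779 = 121.7 mmol/L.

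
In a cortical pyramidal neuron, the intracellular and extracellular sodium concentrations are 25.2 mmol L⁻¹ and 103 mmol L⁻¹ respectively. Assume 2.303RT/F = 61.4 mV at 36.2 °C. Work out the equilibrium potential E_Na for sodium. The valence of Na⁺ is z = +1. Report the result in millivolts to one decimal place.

E = (61.4/z) · log₁₀([Na⁺]_out/[Na⁺]_in) with z = +1.
= (61.4/1) · log₁₀(103/25.2) = 61.40 · log₁₀(4.087)
= 61.40 · (0.6114) = 37.54 mV

37.5 mV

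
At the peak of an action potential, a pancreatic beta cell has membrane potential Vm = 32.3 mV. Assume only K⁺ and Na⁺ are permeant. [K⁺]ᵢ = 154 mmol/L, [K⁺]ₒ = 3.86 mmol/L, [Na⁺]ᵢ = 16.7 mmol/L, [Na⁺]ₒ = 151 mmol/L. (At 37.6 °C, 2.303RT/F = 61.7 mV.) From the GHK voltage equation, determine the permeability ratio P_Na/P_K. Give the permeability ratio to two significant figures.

Let α = P_Na/P_K. GHK: Vm = 61.7·log₁₀[(Kₒ + α·Naₒ)/(Kᵢ + α·Naᵢ)].
10^(Vm/61.7) = 10^(32.3/61.7) = 3.3381
So 3.3381·(Kᵢ + α·Naᵢ) = Kₒ + α·Naₒ → α = (3.3381·154.0 − 3.86) / (151.0 − 3.3381·16.7)
α = (514.1 − 3.86) / (151.0 − 55.75) = 510.2/95.25 = 5.356

5.4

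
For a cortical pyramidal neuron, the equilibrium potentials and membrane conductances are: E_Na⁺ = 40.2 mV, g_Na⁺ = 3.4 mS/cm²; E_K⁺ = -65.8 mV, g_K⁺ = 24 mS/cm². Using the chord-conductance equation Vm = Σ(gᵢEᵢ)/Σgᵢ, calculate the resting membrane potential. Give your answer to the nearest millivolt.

Σ gᵢEᵢ = 3.4·(40.2) + 24·(-65.8) = -1442.52
Σ gᵢ = 3.4 + 24 = 27.4
Vm = -1442.52 / 27.4 = -52.65 mV

-53 mV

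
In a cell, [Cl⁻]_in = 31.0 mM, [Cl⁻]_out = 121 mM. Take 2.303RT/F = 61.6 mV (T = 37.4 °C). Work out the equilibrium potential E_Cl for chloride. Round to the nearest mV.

-36 mV

E = (61.6/z) · log₁₀([Cl⁻]_out/[Cl⁻]_in) with z = -1.
For an anion, dividing by z = -1 reverses the sign.
= (61.6/-1) · log₁₀(121/31.0) = -61.60 · log₁₀(3.903)
= -61.60 · (0.5914) = -36.43 mV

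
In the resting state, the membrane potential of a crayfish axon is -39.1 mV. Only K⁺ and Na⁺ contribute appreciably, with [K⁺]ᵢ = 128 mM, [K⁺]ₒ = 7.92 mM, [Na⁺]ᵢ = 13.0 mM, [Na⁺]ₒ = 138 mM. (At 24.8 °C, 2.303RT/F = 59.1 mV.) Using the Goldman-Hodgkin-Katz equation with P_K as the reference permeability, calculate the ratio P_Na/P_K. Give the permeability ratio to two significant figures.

0.15

Let α = P_Na/P_K. GHK: Vm = 59.1·log₁₀[(Kₒ + α·Naₒ)/(Kᵢ + α·Naᵢ)].
10^(Vm/59.1) = 10^(-39.1/59.1) = 0.21798
So 0.21798·(Kᵢ + α·Naᵢ) = Kₒ + α·Naₒ → α = (0.21798·128.0 − 7.92) / (138.0 − 0.21798·13.0)
α = (27.9 − 7.92) / (138.0 − 2.834) = 19.98/135.2 = 0.1478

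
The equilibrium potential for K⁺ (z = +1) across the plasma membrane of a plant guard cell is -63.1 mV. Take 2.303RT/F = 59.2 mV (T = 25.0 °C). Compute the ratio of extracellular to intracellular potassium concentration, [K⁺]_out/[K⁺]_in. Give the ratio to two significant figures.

log₁₀([out]/[in]) = E·z/(59.2) = -63.1 × 1 / 59.2 = -1.0659
[out]/[in] = 10^(-1.0659) = 0.08593

0.086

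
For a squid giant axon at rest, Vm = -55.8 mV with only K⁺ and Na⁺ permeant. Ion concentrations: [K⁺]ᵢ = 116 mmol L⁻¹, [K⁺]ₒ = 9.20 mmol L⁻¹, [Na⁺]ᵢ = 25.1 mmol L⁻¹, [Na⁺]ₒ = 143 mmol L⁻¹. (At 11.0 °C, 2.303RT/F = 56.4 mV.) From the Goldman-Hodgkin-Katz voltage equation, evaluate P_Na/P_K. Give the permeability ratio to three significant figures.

Let α = P_Na/P_K. GHK: Vm = 56.4·log₁₀[(Kₒ + α·Naₒ)/(Kᵢ + α·Naᵢ)].
10^(Vm/56.4) = 10^(-55.8/56.4) = 0.10248
So 0.10248·(Kᵢ + α·Naᵢ) = Kₒ + α·Naₒ → α = (0.10248·116.0 − 9.2) / (143.0 − 0.10248·25.1)
α = (11.89 − 9.2) / (143.0 − 2.572) = 2.688/140.4 = 0.01914

0.0191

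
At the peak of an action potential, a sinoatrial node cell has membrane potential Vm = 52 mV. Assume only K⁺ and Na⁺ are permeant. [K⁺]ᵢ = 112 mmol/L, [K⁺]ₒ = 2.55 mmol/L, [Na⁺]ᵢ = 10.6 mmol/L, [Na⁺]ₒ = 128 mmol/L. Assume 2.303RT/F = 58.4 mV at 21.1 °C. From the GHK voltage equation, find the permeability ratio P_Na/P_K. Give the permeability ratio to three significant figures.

19.0

Let α = P_Na/P_K. GHK: Vm = 58.4·log₁₀[(Kₒ + α·Naₒ)/(Kᵢ + α·Naᵢ)].
10^(Vm/58.4) = 10^(52.0/58.4) = 7.7698
So 7.7698·(Kᵢ + α·Naᵢ) = Kₒ + α·Naₒ → α = (7.7698·112.0 − 2.55) / (128.0 − 7.7698·10.6)
α = (870.2 − 2.55) / (128.0 − 82.36) = 867.7/45.64 = 19.01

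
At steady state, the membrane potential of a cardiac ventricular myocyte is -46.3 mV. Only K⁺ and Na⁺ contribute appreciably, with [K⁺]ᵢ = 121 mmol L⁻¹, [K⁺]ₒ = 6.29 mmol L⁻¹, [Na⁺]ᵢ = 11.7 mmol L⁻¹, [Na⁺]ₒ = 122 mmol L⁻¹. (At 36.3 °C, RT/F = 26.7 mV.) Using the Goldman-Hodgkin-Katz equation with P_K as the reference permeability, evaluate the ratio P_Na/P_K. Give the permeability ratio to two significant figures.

0.13

Let α = P_Na/P_K. GHK: Vm = 26.7·ln[(Kₒ + α·Naₒ)/(Kᵢ + α·Naᵢ)].
e^(Vm/26.7) = e^(-46.3/26.7) = 0.17656
So 0.17656·(Kᵢ + α·Naᵢ) = Kₒ + α·Naₒ → α = (0.17656·121.0 − 6.29) / (122.0 − 0.17656·11.7)
α = (21.36 − 6.29) / (122.0 − 2.066) = 15.07/119.9 = 0.1257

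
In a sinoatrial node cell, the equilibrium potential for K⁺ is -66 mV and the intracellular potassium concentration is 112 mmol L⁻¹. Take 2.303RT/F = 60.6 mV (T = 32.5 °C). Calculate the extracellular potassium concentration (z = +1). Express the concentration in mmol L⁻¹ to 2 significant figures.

9.1 mmol L⁻¹

Nernst: E = (60.6/1) · log₁₀([out]/[in]), so log₁₀([out]/[in]) = -66.0 × 1 / 60.6 = -1.0891.
[out]/[in] = 10^(-1.0891) = 0.08145.
[out] = 0.08145 × 112 = 9.122 mmol L⁻¹.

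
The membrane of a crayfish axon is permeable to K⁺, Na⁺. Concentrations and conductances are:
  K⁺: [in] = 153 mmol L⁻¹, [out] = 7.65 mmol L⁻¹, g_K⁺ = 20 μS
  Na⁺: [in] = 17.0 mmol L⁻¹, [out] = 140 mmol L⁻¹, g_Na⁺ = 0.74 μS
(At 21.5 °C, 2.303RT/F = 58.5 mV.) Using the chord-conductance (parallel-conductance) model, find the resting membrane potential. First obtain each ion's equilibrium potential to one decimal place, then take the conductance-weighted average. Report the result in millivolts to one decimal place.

E_K⁺ = (58.5/1)·log₁₀(7.65/153) = -76.1 mV
E_Na⁺ = (58.5/1)·log₁₀(140/17.0) = 53.6 mV
Vm = (Σ gᵢEᵢ)/(Σ gᵢ) = (20·-76.1 + 0.74·53.6) / (20 + 0.74)
= -1482.34 / 20.74 = -71.47 mV

-71.5 mV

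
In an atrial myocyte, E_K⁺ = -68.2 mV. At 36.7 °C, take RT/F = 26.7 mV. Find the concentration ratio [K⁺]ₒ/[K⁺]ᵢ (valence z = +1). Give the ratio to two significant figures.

ln([out]/[in]) = E·z/(26.7) = -68.2 × 1 / 26.7 = -2.5543
[out]/[in] = e^(-2.5543) = 0.07775

0.078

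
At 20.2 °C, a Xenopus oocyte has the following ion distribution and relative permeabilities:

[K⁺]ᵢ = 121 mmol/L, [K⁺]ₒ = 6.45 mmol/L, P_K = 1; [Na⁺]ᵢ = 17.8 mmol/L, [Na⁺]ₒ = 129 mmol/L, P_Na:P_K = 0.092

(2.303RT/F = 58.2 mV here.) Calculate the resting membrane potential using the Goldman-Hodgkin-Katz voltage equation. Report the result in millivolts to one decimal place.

Vm = 58.2 · log₁₀[(Σ P·[cation]ₒ + Σ P·[anion]ᵢ) / (Σ P·[cation]ᵢ + Σ P·[anion]ₒ)]
Numerator = 1×6.45 + 0.092×129 = 18.32
Denominator = 1×121 + 0.092×17.8 = 122.6
Vm = 58.2 · log₁₀(0.14937) = 58.2 × (-0.8257) = -48.06 mV

-48.1 mV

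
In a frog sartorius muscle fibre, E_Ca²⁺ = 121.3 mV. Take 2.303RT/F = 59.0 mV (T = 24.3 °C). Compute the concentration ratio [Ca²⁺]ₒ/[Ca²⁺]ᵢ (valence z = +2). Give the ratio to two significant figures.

13000

log₁₀([out]/[in]) = E·z/(59.0) = 121.3 × 2 / 59.0 = 4.1119
[out]/[in] = 10^(4.1119) = 1.294e+04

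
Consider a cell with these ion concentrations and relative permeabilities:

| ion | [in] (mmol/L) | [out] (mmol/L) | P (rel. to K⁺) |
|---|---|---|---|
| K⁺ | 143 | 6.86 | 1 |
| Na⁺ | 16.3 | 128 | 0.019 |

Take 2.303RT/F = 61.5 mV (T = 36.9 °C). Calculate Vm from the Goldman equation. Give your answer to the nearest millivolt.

-73 mV

Vm = 61.5 · log₁₀[(Σ P·[cation]ₒ + Σ P·[anion]ᵢ) / (Σ P·[cation]ᵢ + Σ P·[anion]ₒ)]
Numerator = 1×6.86 + 0.019×128 = 9.292
Denominator = 1×143 + 0.019×16.3 = 143.3
Vm = 61.5 · log₁₀(0.064839) = 61.5 × (-1.1882) = -73.07 mV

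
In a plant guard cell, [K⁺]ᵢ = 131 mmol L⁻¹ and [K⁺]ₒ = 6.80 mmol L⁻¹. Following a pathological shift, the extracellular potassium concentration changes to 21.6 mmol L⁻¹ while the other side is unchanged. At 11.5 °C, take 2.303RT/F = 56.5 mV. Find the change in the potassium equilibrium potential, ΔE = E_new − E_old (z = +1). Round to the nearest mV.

E_old = (56.5/1)·log₁₀(6.80/131) = -72.59 mV
E_new = (56.5/1)·log₁₀(21.6/131) = -44.23 mV
ΔE = -44.23 − (-72.59) = 28.36 mV

28 mV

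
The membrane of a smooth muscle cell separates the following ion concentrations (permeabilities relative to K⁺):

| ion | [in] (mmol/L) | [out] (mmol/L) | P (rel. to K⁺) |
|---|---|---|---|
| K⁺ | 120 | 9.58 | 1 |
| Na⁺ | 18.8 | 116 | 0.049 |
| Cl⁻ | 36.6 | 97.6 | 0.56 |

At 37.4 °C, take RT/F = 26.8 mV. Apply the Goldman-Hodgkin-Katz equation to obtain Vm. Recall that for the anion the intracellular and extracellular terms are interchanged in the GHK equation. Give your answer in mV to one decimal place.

Vm = 26.8 · ln[(Σ P·[cation]ₒ + Σ P·[anion]ᵢ) / (Σ P·[cation]ᵢ + Σ P·[anion]ₒ)]
Numerator = 1×9.58 + 0.049×116 + 0.56×36.6 = 35.76
Denominator = 1×120 + 0.049×18.8 + 0.56×97.6 = 175.6
Vm = 26.8 · ln(0.20367) = 26.8 × (-1.5912) = -42.65 mV

-42.6 mV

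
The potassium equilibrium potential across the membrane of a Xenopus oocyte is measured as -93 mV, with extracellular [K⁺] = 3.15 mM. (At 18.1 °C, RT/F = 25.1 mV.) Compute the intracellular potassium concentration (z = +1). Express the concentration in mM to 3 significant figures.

128 mM

Nernst: E = (25.1/1) · ln([out]/[in]), so ln([out]/[in]) = -93.0 × 1 / 25.1 = -3.7052.
[out]/[in] = e^(-3.7052) = 0.0246.
[in] = 3.15 / 0.0246 = 128.1 mM.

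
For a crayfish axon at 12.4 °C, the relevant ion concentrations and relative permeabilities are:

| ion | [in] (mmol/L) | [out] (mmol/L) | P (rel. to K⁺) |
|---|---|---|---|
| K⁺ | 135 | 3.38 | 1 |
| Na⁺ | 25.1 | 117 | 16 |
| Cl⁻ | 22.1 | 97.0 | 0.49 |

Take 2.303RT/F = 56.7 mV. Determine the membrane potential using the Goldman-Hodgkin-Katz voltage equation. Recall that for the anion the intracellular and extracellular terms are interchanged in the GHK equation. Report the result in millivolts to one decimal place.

Vm = 56.7 · log₁₀[(Σ P·[cation]ₒ + Σ P·[anion]ᵢ) / (Σ P·[cation]ᵢ + Σ P·[anion]ₒ)]
Numerator = 1×3.38 + 16×117 + 0.49×22.1 = 1886
Denominator = 1×135 + 16×25.1 + 0.49×97.0 = 584.1
Vm = 56.7 · log₁₀(3.2291) = 56.7 × (0.5091) = 28.86 mV

28.9 mV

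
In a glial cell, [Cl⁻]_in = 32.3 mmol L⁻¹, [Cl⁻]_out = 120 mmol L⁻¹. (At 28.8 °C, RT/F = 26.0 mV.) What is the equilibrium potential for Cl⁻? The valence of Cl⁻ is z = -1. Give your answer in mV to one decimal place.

E = (26.0/z) · ln([Cl⁻]_out/[Cl⁻]_in) with z = -1.
For an anion, dividing by z = -1 reverses the sign.
= (26.0/-1) · ln(120/32.3) = -26.00 · ln(3.715)
= -26.00 · (1.3124) = -34.12 mV

-34.1 mV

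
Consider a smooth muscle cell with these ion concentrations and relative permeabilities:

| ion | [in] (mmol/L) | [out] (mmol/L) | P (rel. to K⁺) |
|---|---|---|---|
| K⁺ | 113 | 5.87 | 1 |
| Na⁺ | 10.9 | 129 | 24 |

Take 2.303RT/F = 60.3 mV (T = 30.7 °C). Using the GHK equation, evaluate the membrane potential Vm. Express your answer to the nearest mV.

Vm = 60.3 · log₁₀[(Σ P·[cation]ₒ + Σ P·[anion]ᵢ) / (Σ P·[cation]ᵢ + Σ P·[anion]ₒ)]
Numerator = 1×5.87 + 24×129 = 3102
Denominator = 1×113 + 24×10.9 = 374.6
Vm = 60.3 · log₁₀(8.2805) = 60.3 × (0.9181) = 55.36 mV

55 mV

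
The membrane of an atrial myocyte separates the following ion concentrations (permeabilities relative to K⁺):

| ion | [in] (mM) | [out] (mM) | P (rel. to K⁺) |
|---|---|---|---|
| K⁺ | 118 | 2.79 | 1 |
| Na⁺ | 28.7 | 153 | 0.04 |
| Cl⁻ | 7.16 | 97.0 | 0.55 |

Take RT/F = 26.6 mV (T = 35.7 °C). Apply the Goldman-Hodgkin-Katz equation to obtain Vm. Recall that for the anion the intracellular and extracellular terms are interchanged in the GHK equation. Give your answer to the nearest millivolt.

Vm = 26.6 · ln[(Σ P·[cation]ₒ + Σ P·[anion]ᵢ) / (Σ P·[cation]ᵢ + Σ P·[anion]ₒ)]
Numerator = 1×2.79 + 0.04×153 + 0.55×7.16 = 12.85
Denominator = 1×118 + 0.04×28.7 + 0.55×97.0 = 172.5
Vm = 26.6 · ln(0.074482) = 26.6 × (-2.5972) = -69.09 mV

-69 mV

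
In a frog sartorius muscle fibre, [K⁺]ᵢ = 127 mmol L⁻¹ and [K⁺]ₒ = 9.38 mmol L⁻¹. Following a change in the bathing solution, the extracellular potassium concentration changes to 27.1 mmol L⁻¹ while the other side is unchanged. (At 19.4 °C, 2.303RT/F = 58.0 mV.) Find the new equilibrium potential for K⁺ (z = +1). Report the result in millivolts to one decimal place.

-38.9 mV

After the shift: [K⁺]_out = 27.1, [K⁺]_in = 127 mmol L⁻¹.
E_new = (58.0/1)·log₁₀(27.1/127) = 58.00 · (-0.6708) = -38.91 mV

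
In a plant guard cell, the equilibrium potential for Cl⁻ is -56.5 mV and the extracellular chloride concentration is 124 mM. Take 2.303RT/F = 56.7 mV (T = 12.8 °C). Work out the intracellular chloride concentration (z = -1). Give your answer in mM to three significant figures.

12.5 mM

Nernst: E = (56.7/-1) · log₁₀([out]/[in]), so log₁₀([out]/[in]) = -56.5 × -1 / 56.7 = 0.9965.
[out]/[in] = 10^(0.9965) = 9.919.
[in] = 124 / 9.919 = 12.5 mM.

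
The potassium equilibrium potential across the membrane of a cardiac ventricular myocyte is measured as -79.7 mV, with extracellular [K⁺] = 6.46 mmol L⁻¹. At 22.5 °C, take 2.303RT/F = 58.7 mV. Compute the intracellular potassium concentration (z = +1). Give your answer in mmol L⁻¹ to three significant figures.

Nernst: E = (58.7/1) · log₁₀([out]/[in]), so log₁₀([out]/[in]) = -79.7 × 1 / 58.7 = -1.3578.
[out]/[in] = 10^(-1.3578) = 0.04388.
[in] = 6.46 / 0.04388 = 147.2 mmol L⁻¹.

147 mmol L⁻¹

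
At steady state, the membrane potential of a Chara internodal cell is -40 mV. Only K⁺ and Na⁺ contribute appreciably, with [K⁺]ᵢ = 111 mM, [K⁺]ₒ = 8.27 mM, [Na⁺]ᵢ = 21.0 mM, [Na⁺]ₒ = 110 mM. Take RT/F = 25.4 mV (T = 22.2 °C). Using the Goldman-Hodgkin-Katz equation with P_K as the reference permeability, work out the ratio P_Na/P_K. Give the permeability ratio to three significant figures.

Let α = P_Na/P_K. GHK: Vm = 25.4·ln[(Kₒ + α·Naₒ)/(Kᵢ + α·Naᵢ)].
e^(Vm/25.4) = e^(-40.0/25.4) = 0.20705
So 0.20705·(Kᵢ + α·Naᵢ) = Kₒ + α·Naₒ → α = (0.20705·111.0 − 8.27) / (110.0 − 0.20705·21.0)
α = (22.98 − 8.27) / (110.0 − 4.348) = 14.71/105.7 = 0.1393

0.139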